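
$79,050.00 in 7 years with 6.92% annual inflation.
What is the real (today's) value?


Formula: Real value = nominal / (1 + inflation)^years
Price level: (1 + 0.0692)^7 = 1.597396
Real value = $79,050.00 / 1.597396 = $49,486.78

$49,486.78


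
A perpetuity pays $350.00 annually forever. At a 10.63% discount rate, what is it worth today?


Formula: PV = C / r
Substituting: PV = $350.00 / 0.1063
PV = $3,292.57

$3,292.57


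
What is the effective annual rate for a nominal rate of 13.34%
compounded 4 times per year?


Formula: EAR = (1 + r/m)^m - 1
Period rate: r/m = 0.1334 / 4 = 0.03335
Compounding: (1 + 0.03335)^4 = 1.140223
EAR = 1.140223 - 1 = 0.140223

0.140223


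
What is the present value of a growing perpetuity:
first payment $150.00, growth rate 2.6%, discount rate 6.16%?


Formula: PV = C / (r - g)
Spread: r - g = 0.0616 - 0.026 = 0.0356
Substituting: PV = $150.00 / 0.0356
PV = $4,213.48

$4,213.48


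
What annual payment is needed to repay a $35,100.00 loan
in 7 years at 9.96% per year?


Formula: PMT = PV * r / (1 - (1+r)^(-n))
Denominator: 1 - (1 + 0.0996)^(-7) = 0.485534
Numerator: $35,100.00 * 0.0996 = 3495.96
PMT = 3495.96 / 0.485534 = $7,200.24

$7,200.24


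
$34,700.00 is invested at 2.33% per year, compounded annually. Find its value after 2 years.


Formula: FV = P * (1 + r)^n
Substituting: FV = $34,700.00 * (1 + 0.0233)^2
Growth factor: (1.0233)^2 = 1.047143
FV = $34,700.00 * 1.047143 = $36,335.86

$36,335.86


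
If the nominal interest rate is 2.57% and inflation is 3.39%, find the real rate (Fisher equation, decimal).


Formula: (1 + r_real) = (1 + r_nom) / (1 + inflation)
Substituting: (1 + r_real) = 1.0257 / 1.0339
(1 + r_real) = 0.992069
r_real = 0.992069 - 1 = -0.007931

-0.007931


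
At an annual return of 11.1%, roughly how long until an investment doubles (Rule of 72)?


Formula: Years ≈ 72 / r
Substituting: Years ≈ 72 / 11.1
Years ≈ 6.5

6.5 years


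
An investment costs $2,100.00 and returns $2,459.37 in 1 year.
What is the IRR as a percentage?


Formula: IRR = C1/C0 - 1
Substituting: IRR = $2,459.37 / $2,100.00 - 1
Ratio: 1.171129 - 1 = 0.171129
IRR = 17.1129%

17.1129%


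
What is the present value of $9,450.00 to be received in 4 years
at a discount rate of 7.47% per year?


Formula: PV = FV / (1 + r)^n
Substituting: PV = $9,450.00 / (1 + 0.0747)^4
Discount factor: (1.0747)^4 = 1.333979
PV = $9,450.00 / 1.333979 = $7,084.07

$7,084.07


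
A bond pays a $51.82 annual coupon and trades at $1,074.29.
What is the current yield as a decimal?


Formula: Current yield = annual coupon / price
Substituting: CY = $51.82 / $1,074.29
CY = 0.048237

0.048237


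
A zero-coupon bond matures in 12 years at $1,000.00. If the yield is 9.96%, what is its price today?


Formula: Price = FV / (1 + r)^n
Substituting: Price = $1,000.00 / (1 + 0.0996)^12
Discount factor: (1.0996)^12 = 3.124761
Price = $1,000.00 / 3.124761 = $320.02

$320.02


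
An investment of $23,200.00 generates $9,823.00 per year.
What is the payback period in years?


Formula: Payback = investment / annual cash flow
Substituting: Payback = $23,200.00 / $9,823.00
Payback = 2.3618 years

2.3618 years


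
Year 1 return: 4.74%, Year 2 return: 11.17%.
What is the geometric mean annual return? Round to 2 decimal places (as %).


Formula: Geometric mean = ((1+r1)*(1+r2))^(1/2) - 1
Product: (1 + 0.0474) * (1 + 0.1117) = 1.0474 * 1.1117 = 1.164395
Square root: 1.164395^0.5 = 1.079071
Geometric mean = 1.079071 - 1 = 0.079071
As percentage: 7.91%

7.91%


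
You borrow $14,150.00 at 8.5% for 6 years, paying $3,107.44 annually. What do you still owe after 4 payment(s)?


Formula: Balance = PV*(1+r)^k - PMT*((1+r)^k - 1)/r
Growth: (1 + 0.085)^4 = 1.385859
Accumulated factor: ((1+r)^k - 1)/r = 4.539514
Balance = $14,150.00 * 1.385859 - $3,107.44 * 4.539514
Balance = $5,503.63

$5,503.63


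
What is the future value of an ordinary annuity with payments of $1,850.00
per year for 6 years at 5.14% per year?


Formula: FV = PMT * ((1+r)^n - 1) / r
Growth factor: (1 + 0.0514)^6 = 1.350852
Numerator: 1.350852 - 1 = 0.350852
FV = $1,850.00 * 0.350852 / 0.0514 = $12,627.95

$12,627.95


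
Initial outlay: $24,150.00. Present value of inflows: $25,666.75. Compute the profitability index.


Formula: PI = PV(cash flows) / initial investment
Substituting: PI = $25,666.75 / $24,150.00
PI = 1.0628

1.0628


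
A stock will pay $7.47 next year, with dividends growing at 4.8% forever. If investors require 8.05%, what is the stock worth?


Formula: P = D1 / (r - g)
Spread: r - g = 0.0805 - 0.048 = 0.0325
Substituting: P = $7.47 / 0.0325
P = $229.85

$229.85


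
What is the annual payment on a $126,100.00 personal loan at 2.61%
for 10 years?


Formula: PMT = PV * r / (1 - (1+r)^(-n))
Denominator: 1 - (1 + 0.0261)^(-10) = 0.227136
Numerator: $126,100.00 * 0.0261 = 3291.21
PMT = 3291.21 / 0.227136 = $14,490.05

$14,490.05


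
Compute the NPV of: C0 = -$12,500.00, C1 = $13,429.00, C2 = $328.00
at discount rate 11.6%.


Formula: NPV = C0 + C1/(1+r) + C2/(1+r)^2
Discount C1: $13,429.00 / (1 + 0.116) = $12,033.15
Discount C2: $328.00 / (1 + 0.116)^2 = $263.36
NPV = -$12,500.00 + $12,033.15 + $263.36 = -$203.49

-$203.49


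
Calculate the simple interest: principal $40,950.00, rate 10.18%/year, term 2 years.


Formula: I = P * r * t
Substituting: I = $40,950.00 * 0.1018 * 2
Step: I = $40,950.00 * 0.2036
I = $8,337.42

$8,337.42


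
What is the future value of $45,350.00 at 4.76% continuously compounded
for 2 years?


Formula: FV = P * e^(r*t)
Exponent: r*t = 0.0476 * 2 = 0.0952
e^(0.0952) = 1.099879
FV = $45,350.00 * 1.099879 = $49,879.50

$49,879.50


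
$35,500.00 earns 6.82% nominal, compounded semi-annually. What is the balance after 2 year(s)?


Formula: FV = P * (1 + r/m)^(m*t)
Period rate: r/m = 0.0682 / 2 = 0.0341
Total periods: m*t = 2 * 2 = 4
Growth factor: (1 + 0.0341)^4 = 1.143537
FV = $35,500.00 * 1.143537 = $40,595.56

$40,595.56


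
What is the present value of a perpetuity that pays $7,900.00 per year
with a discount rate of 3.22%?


Formula: PV = C / r
Substituting: PV = $7,900.00 / 0.0322
PV = $245,341.61

$245,341.61


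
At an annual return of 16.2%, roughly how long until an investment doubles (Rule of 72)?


Formula: Years ≈ 72 / r
Substituting: Years ≈ 72 / 16.2
Years ≈ 4.4

4.4 years


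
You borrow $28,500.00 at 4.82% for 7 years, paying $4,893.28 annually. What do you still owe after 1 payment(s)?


Formula: Balance = PV*(1+r)^k - PMT*((1+r)^k - 1)/r
Growth: (1 + 0.0482)^1 = 1.0482
Accumulated factor: ((1+r)^k - 1)/r = 1.0
Balance = $28,500.00 * 1.0482 - $4,893.28 * 1.0
Balance = $24,980.42

$24,980.42


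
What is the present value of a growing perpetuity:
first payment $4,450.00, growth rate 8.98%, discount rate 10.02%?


Formula: PV = C / (r - g)
Spread: r - g = 0.1002 - 0.0898 = 0.0104
Substituting: PV = $4,450.00 / 0.0104
PV = $427,884.62

$427,884.62


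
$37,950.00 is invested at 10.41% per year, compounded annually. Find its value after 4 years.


Formula: FV = P * (1 + r)^n
Substituting: FV = $37,950.00 * (1 + 0.1041)^4
Growth factor: (1.1041)^4 = 1.486051
FV = $37,950.00 * 1.486051 = $56,395.63

$56,395.63


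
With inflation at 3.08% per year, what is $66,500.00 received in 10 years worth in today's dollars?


Formula: Real value = nominal / (1 + inflation)^years
Price level: (1 + 0.0308)^10 = 1.354391
Real value = $66,500.00 / 1.354391 = $49,099.55

$49,099.55


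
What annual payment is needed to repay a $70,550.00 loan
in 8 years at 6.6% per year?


Formula: PMT = PV * r / (1 - (1+r)^(-n))
Denominator: 1 - (1 + 0.066)^(-8) = 0.400289
Numerator: $70,550.00 * 0.066 = 4656.3
PMT = 4656.3 / 0.400289 = $11,632.36

$11,632.36


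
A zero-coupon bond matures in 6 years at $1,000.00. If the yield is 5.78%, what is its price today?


Formula: Price = FV / (1 + r)^n
Substituting: Price = $1,000.00 / (1 + 0.0578)^6
Discount factor: (1.0578)^6 = 1.400946
Price = $1,000.00 / 1.400946 = $713.80

$713.80


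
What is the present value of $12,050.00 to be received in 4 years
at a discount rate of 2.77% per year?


Formula: PV = FV / (1 + r)^n
Substituting: PV = $12,050.00 / (1 + 0.0277)^4
Discount factor: (1.0277)^4 = 1.115489
PV = $12,050.00 / 1.115489 = $10,802.43

$10,802.43


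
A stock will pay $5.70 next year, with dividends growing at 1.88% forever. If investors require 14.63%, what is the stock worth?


Formula: P = D1 / (r - g)
Spread: r - g = 0.1463 - 0.0188 = 0.1275
Substituting: P = $5.70 / 0.1275
P = $44.71

$44.71


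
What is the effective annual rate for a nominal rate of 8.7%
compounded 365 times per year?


Formula: EAR = (1 + r/m)^m - 1
Period rate: r/m = 0.087 / 365 = 0.000238
Compounding: (1 + 0.000238)^365 = 1.090885
EAR = 1.090885 - 1 = 0.090885

0.090885


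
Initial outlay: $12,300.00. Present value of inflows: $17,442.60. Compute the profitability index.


Formula: PI = PV(cash flows) / initial investment
Substituting: PI = $17,442.60 / $12,300.00
PI = 1.4181

1.4181


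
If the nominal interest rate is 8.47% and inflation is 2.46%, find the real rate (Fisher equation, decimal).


Formula: (1 + r_real) = (1 + r_nom) / (1 + inflation)
Substituting: (1 + r_real) = 1.0847 / 1.0246
(1 + r_real) = 1.058657
r_real = 1.058657 - 1 = 0.058657

0.058657


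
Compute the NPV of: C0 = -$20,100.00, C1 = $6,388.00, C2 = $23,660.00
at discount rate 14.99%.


Formula: NPV = C0 + C1/(1+r) + C2/(1+r)^2
Discount C1: $6,388.00 / (1 + 0.1499) = $5,555.27
Discount C2: $23,660.00 / (1 + 0.1499)^2 = $17,893.47
NPV = -$20,100.00 + $5,555.27 + $17,893.47 = $3,348.74

$3,348.74


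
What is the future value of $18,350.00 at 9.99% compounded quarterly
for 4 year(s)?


Formula: FV = P * (1 + r/m)^(m*t)
Period rate: r/m = 0.0999 / 4 = 0.024975
Total periods: m*t = 4 * 4 = 16
Growth factor: (1 + 0.024975)^16 = 1.483926
FV = $18,350.00 * 1.483926 = $27,230.05

$27,230.05


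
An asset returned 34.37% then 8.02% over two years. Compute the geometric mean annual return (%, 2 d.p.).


Formula: Geometric mean = ((1+r1)*(1+r2))^(1/2) - 1
Product: (1 + 0.3437) * (1 + 0.0802) = 1.3437 * 1.0802 = 1.451465
Square root: 1.451465^0.5 = 1.204768
Geometric mean = 1.204768 - 1 = 0.204768
As percentage: 20.48%

20.48%


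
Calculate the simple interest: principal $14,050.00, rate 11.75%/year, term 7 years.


Formula: I = P * r * t
Substituting: I = $14,050.00 * 0.1175 * 7
Step: I = $14,050.00 * 0.8225
I = $11,556.13

$11,556.13


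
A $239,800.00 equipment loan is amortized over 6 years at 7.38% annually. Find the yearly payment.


Formula: PMT = PV * r / (1 - (1+r)^(-n))
Denominator: 1 - (1 + 0.0738)^(-6) = 0.347682
Numerator: $239,800.00 * 0.0738 = 17697.24
PMT = 17697.24 / 0.347682 = $50,900.70

$50,900.70


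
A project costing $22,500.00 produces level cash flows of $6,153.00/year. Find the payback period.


Formula: Payback = investment / annual cash flow
Substituting: Payback = $22,500.00 / $6,153.00
Payback = 3.6568 years

3.6568 years


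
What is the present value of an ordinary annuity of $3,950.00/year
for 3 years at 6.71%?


Formula: PV = PMT * (1 - (1+r)^(-n)) / r
Discount factor: (1 + 0.0671)^(-3) = 0.822971
Bracket: 1 - 0.822971 = 0.177029
PV = $3,950.00 * 0.177029 / 0.0671 = $10,421.22

$10,421.22


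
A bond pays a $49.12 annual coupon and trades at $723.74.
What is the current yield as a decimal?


Formula: Current yield = annual coupon / price
Substituting: CY = $49.12 / $723.74
CY = 0.06787

0.06787


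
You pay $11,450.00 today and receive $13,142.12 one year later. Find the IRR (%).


Formula: IRR = C1/C0 - 1
Substituting: IRR = $13,142.12 / $11,450.00 - 1
Ratio: 1.147783 - 1 = 0.147783
IRR = 14.7783%

14.7783%


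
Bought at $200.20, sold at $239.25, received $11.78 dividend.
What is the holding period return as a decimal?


Formula: HPR = (P1 - P0 + D) / P0
Gain: $239.25 - $200.20 + $11.78 = $50.83
HPR = $50.83 / $200.20 = 0.2539

0.2539


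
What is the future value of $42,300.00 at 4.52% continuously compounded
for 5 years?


Formula: FV = P * e^(r*t)
Exponent: r*t = 0.0452 * 5 = 0.226
e^(0.226) = 1.253576
FV = $42,300.00 * 1.253576 = $53,026.25

$53,026.25


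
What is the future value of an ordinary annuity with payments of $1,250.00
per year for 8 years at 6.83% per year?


Formula: FV = PMT * ((1+r)^n - 1) / r
Growth factor: (1 + 0.0683)^8 = 1.696469
Numerator: 1.696469 - 1 = 0.696469
FV = $1,250.00 * 0.696469 / 0.0683 = $12,746.50

$12,746.50


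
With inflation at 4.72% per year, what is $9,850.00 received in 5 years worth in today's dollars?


Formula: Real value = nominal / (1 + inflation)^years
Price level: (1 + 0.0472)^5 = 1.259355
Real value = $9,850.00 / 1.259355 = $7,821.46

$7,821.46


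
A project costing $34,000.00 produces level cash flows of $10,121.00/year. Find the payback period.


Formula: Payback = investment / annual cash flow
Substituting: Payback = $34,000.00 / $10,121.00
Payback = 3.3594 years

3.3594 years


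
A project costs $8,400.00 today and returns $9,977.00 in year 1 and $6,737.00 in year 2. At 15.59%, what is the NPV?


Formula: NPV = C0 + C1/(1+r) + C2/(1+r)^2
Discount C1: $9,977.00 / (1 + 0.1559) = $8,631.37
Discount C2: $6,737.00 / (1 + 0.1559)^2 = $5,042.27
NPV = -$8,400.00 + $8,631.37 + $5,042.27 = $5,273.64

$5,273.64


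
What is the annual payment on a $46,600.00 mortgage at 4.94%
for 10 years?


Formula: PMT = PV * r / (1 - (1+r)^(-n))
Denominator: 1 - (1 + 0.0494)^(-10) = 0.382568
Numerator: $46,600.00 * 0.0494 = 2302.04
PMT = 2302.04 / 0.382568 = $6,017.34

$6,017.34


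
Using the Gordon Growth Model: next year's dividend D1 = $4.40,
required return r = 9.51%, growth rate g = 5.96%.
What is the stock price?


Formula: P = D1 / (r - g)
Spread: r - g = 0.0951 - 0.0596 = 0.0355
Substituting: P = $4.40 / 0.0355
P = $123.94

$123.94


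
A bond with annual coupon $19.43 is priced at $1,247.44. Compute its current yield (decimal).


Formula: Current yield = annual coupon / price
Substituting: CY = $19.43 / $1,247.44
CY = 0.015576

0.015576


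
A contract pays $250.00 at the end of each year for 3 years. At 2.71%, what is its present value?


Formula: PV = PMT * (1 - (1+r)^(-n)) / r
Discount factor: (1 + 0.0271)^(-3) = 0.922915
Bracket: 1 - 0.922915 = 0.077085
PV = $250.00 * 0.077085 / 0.0271 = $711.11

$711.11


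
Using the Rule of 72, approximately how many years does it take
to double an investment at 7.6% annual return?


Formula: Years ≈ 72 / r
Substituting: Years ≈ 72 / 7.6
Years ≈ 9.5

9.5 years


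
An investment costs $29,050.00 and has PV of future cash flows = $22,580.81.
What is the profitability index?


Formula: PI = PV(cash flows) / initial investment
Substituting: PI = $22,580.81 / $29,050.00
PI = 0.7773

0.7773


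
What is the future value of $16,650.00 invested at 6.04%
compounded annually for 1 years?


Formula: FV = P * (1 + r)^n
Substituting: FV = $16,650.00 * (1 + 0.0604)^1
Growth factor: (1.0604)^1 = 1.0604
FV = $16,650.00 * 1.0604 = $17,655.66

$17,655.66


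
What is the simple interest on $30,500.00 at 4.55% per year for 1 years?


Formula: I = P * r * t
Substituting: I = $30,500.00 * 0.0455 * 1
Step: I = $30,500.00 * 0.0455
I = $1,387.75

$1,387.75


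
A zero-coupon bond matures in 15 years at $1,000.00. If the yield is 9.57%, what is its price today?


Formula: Price = FV / (1 + r)^n
Substituting: Price = $1,000.00 / (1 + 0.0957)^15
Discount factor: (1.0957)^15 = 3.9389
Price = $1,000.00 / 3.9389 = $253.88

$253.88


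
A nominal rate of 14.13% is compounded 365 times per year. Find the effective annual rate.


Formula: EAR = (1 + r/m)^m - 1
Period rate: r/m = 0.1413 / 365 = 0.000387
Compounding: (1 + 0.000387)^365 = 1.151739
EAR = 1.151739 - 1 = 0.151739

0.151739


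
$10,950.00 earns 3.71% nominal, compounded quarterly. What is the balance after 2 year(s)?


Formula: FV = P * (1 + r/m)^(m*t)
Period rate: r/m = 0.0371 / 4 = 0.009275
Total periods: m*t = 4 * 2 = 8
Growth factor: (1 + 0.009275)^8 = 1.076654
FV = $10,950.00 * 1.076654 = $11,789.36

$11,789.36


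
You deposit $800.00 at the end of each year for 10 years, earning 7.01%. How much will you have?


Formula: FV = PMT * ((1+r)^n - 1) / r
Growth factor: (1 + 0.0701)^10 = 1.968991
Numerator: 1.968991 - 1 = 0.968991
FV = $800.00 * 0.968991 / 0.0701 = $11,058.38

$11,058.38


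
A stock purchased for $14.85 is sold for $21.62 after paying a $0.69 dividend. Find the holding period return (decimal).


Formula: HPR = (P1 - P0 + D) / P0
Gain: $21.62 - $14.85 + $0.69 = $7.46
HPR = $7.46 / $14.85 = 0.5024

0.5024


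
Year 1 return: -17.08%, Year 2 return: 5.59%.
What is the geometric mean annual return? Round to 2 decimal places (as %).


Formula: Geometric mean = ((1+r1)*(1+r2))^(1/2) - 1
Product: (1 + -0.1708) * (1 + 0.0559) = 0.8292 * 1.0559 = 0.875552
Square root: 0.875552^0.5 = 0.93571
Geometric mean = 0.93571 - 1 = -0.06429
As percentage: -6.43%

-6.43%


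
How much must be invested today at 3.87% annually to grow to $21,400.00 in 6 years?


Formula: PV = FV / (1 + r)^n
Substituting: PV = $21,400.00 / (1 + 0.0387)^6
Discount factor: (1.0387)^6 = 1.255859
PV = $21,400.00 / 1.255859 = $17,040.13

$17,040.13


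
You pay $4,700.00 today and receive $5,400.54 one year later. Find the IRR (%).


Formula: IRR = C1/C0 - 1
Substituting: IRR = $5,400.54 / $4,700.00 - 1
Ratio: 1.149051 - 1 = 0.149051
IRR = 14.9051%

14.9051%


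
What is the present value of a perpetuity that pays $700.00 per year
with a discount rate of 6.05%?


Formula: PV = C / r
Substituting: PV = $700.00 / 0.0605
PV = $11,570.25

$11,570.25


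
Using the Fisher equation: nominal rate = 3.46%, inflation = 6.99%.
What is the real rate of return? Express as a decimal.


Formula: (1 + r_real) = (1 + r_nom) / (1 + inflation)
Substituting: (1 + r_real) = 1.0346 / 1.0699
(1 + r_real) = 0.967006
r_real = 0.967006 - 1 = -0.032994

-0.032994


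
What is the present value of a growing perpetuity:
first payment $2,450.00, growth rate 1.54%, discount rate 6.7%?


Formula: PV = C / (r - g)
Spread: r - g = 0.067 - 0.0154 = 0.0516
Substituting: PV = $2,450.00 / 0.0516
PV = $47,480.62

$47,480.62


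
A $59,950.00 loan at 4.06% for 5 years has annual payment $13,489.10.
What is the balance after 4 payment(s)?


Formula: Balance = PV*(1+r)^k - PMT*((1+r)^k - 1)/r
Growth: (1 + 0.0406)^4 = 1.172561
Accumulated factor: ((1+r)^k - 1)/r = 4.25026
Balance = $59,950.00 * 1.172561 - $13,489.10 * 4.25026
Balance = $12,962.82

$12,962.82


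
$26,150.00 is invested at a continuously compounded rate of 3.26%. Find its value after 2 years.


Formula: FV = P * e^(r*t)
Exponent: r*t = 0.0326 * 2 = 0.0652
e^(0.0652) = 1.067372
FV = $26,150.00 * 1.067372 = $27,911.79

$27,911.79


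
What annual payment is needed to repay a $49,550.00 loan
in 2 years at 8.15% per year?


Formula: PMT = PV * r / (1 - (1+r)^(-n))
Denominator: 1 - (1 + 0.0815)^(-2) = 0.145038
Numerator: $49,550.00 * 0.0815 = 4038.325
PMT = 4038.325 / 0.145038 = $27,843.27

$27,843.27


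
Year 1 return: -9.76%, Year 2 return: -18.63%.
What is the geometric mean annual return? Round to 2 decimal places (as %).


Formula: Geometric mean = ((1+r1)*(1+r2))^(1/2) - 1
Product: (1 + -0.0976) * (1 + -0.1863) = 0.9024 * 0.8137 = 0.734283
Square root: 0.734283^0.5 = 0.856903
Geometric mean = 0.856903 - 1 = -0.143097
As percentage: -14.31%

-14.31%


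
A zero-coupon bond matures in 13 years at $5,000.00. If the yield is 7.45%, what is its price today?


Formula: Price = FV / (1 + r)^n
Substituting: Price = $5,000.00 / (1 + 0.0745)^13
Discount factor: (1.0745)^13 = 2.544975
Price = $5,000.00 / 2.544975 = $1,964.66

$1,964.66


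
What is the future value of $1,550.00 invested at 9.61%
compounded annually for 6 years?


Formula: FV = P * (1 + r)^n
Substituting: FV = $1,550.00 * (1 + 0.0961)^6
Growth factor: (1.0961)^6 = 1.734208
FV = $1,550.00 * 1.734208 = $2,688.02

$2,688.02


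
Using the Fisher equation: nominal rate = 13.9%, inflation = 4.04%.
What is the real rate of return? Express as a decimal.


Formula: (1 + r_real) = (1 + r_nom) / (1 + inflation)
Substituting: (1 + r_real) = 1.139 / 1.0404
(1 + r_real) = 1.094771
r_real = 1.094771 - 1 = 0.094771

0.094771


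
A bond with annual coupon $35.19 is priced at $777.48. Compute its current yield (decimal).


Formula: Current yield = annual coupon / price
Substituting: CY = $35.19 / $777.48
CY = 0.045262

0.045262


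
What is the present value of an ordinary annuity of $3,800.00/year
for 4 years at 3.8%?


Formula: PV = PMT * (1 - (1+r)^(-n)) / r
Discount factor: (1 + 0.038)^(-4) = 0.861411
Bracket: 1 - 0.861411 = 0.138589
PV = $3,800.00 * 0.138589 / 0.038 = $13,858.87

$13,858.87


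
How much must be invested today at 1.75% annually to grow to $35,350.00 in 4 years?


Formula: PV = FV / (1 + r)^n
Substituting: PV = $35,350.00 / (1 + 0.0175)^4
Discount factor: (1.0175)^4 = 1.071859
PV = $35,350.00 / 1.071859 = $32,980.08

$32,980.08


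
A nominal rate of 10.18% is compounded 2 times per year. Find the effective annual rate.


Formula: EAR = (1 + r/m)^m - 1
Period rate: r/m = 0.1018 / 2 = 0.0509
Compounding: (1 + 0.0509)^2 = 1.104391
EAR = 1.104391 - 1 = 0.104391

0.104391


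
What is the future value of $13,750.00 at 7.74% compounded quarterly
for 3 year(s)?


Formula: FV = P * (1 + r/m)^(m*t)
Period rate: r/m = 0.0774 / 4 = 0.01935
Total periods: m*t = 4 * 3 = 12
Growth factor: (1 + 0.01935)^12 = 1.258577
FV = $13,750.00 * 1.258577 = $17,305.44

$17,305.44


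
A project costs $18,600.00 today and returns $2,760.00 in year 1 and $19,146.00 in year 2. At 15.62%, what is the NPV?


Formula: NPV = C0 + C1/(1+r) + C2/(1+r)^2
Discount C1: $2,760.00 / (1 + 0.1562) = $2,387.13
Discount C2: $19,146.00 / (1 + 0.1562)^2 = $14,322.28
NPV = -$18,600.00 + $2,387.13 + $14,322.28 = -$1,890.59

-$1,890.59


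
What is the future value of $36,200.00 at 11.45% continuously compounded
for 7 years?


Formula: FV = P * e^(r*t)
Exponent: r*t = 0.1145 * 7 = 0.8015
e^(0.8015) = 2.228882
FV = $36,200.00 * 2.228882 = $80,685.52

$80,685.52


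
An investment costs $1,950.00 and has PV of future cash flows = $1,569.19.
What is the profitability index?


Formula: PI = PV(cash flows) / initial investment
Substituting: PI = $1,569.19 / $1,950.00
PI = 0.8047

0.8047


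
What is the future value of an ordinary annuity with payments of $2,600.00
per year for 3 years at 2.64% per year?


Formula: FV = PMT * ((1+r)^n - 1) / r
Growth factor: (1 + 0.0264)^3 = 1.081309
Numerator: 1.081309 - 1 = 0.081309
FV = $2,600.00 * 0.081309 / 0.0264 = $8,007.73

$8,007.73


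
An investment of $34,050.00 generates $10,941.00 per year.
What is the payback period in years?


Formula: Payback = investment / annual cash flow
Substituting: Payback = $34,050.00 / $10,941.00
Payback = 3.1121 years

3.1121 years


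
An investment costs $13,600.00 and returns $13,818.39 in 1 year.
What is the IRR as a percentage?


Formula: IRR = C1/C0 - 1
Substituting: IRR = $13,818.39 / $13,600.00 - 1
Ratio: 1.016058 - 1 = 0.016058
IRR = 1.6058%

1.6058%


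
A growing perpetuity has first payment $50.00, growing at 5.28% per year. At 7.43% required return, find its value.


Formula: PV = C / (r - g)
Spread: r - g = 0.0743 - 0.0528 = 0.0215
Substituting: PV = $50.00 / 0.0215
PV = $2,325.58

$2,325.58


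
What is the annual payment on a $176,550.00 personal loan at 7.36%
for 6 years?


Formula: PMT = PV * r / (1 - (1+r)^(-n))
Denominator: 1 - (1 + 0.0736)^(-6) = 0.346952
Numerator: $176,550.00 * 0.0736 = 12994.08
PMT = 12994.08 / 0.346952 = $37,452.08

$37,452.08


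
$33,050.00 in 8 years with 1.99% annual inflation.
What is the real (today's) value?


Formula: Real value = nominal / (1 + inflation)^years
Price level: (1 + 0.0199)^8 = 1.170741
Real value = $33,050.00 / 1.170741 = $28,229.99

$28,229.99


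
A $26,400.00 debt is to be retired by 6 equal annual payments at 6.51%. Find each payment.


Formula: PMT = PV * r / (1 - (1+r)^(-n))
Denominator: 1 - (1 + 0.0651)^(-6) = 0.315052
Numerator: $26,400.00 * 0.0651 = 1718.64
PMT = 1718.64 / 0.315052 = $5,455.10

$5,455.10


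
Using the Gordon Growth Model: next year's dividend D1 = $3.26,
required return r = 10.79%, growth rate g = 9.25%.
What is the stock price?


Formula: P = D1 / (r - g)
Spread: r - g = 0.1079 - 0.0925 = 0.0154
Substituting: P = $3.26 / 0.0154
P = $211.69

$211.69


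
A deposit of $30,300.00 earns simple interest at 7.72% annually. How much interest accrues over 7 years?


Formula: I = P * r * t
Substituting: I = $30,300.00 * 0.0772 * 7
Step: I = $30,300.00 * 0.5404
I = $16,374.12

$16,374.12


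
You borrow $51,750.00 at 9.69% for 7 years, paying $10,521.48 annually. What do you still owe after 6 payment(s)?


Formula: Balance = PV*(1+r)^k - PMT*((1+r)^k - 1)/r
Growth: (1 + 0.0969)^6 = 1.741816
Accumulated factor: ((1+r)^k - 1)/r = 7.655478
Balance = $51,750.00 * 1.741816 - $10,521.48 * 7.655478
Balance = $9,592.01

$9,592.01


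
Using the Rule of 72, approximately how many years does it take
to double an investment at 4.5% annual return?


Formula: Years ≈ 72 / r
Substituting: Years ≈ 72 / 4.5
Years ≈ 16.0

16.0 years


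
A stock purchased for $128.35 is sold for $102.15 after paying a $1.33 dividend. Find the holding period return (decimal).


Formula: HPR = (P1 - P0 + D) / P0
Gain: $102.15 - $128.35 + $1.33 = -$24.87
HPR = -$24.87 / $128.35 = -0.1938

-0.1938


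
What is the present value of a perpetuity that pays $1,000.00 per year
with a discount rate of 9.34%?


Formula: PV = C / r
Substituting: PV = $1,000.00 / 0.0934
PV = $10,706.64

$10,706.64


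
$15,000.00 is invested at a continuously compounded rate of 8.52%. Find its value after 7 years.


Formula: FV = P * e^(r*t)
Exponent: r*t = 0.0852 * 7 = 0.5964
e^(0.5964) = 1.815571
FV = $15,000.00 * 1.815571 = $27,233.56

$27,233.56


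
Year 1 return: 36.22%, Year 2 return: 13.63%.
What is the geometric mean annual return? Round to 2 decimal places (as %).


Formula: Geometric mean = ((1+r1)*(1+r2))^(1/2) - 1
Product: (1 + 0.3622) * (1 + 0.1363) = 1.3622 * 1.1363 = 1.547868
Square root: 1.547868^0.5 = 1.244133
Geometric mean = 1.244133 - 1 = 0.244133
As percentage: 24.41%

24.41%


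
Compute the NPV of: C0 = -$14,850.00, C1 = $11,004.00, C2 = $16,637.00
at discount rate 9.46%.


Formula: NPV = C0 + C1/(1+r) + C2/(1+r)^2
Discount C1: $11,004.00 / (1 + 0.0946) = $10,052.99
Discount C2: $16,637.00 / (1 + 0.0946)^2 = $13,885.58
NPV = -$14,850.00 + $10,052.99 + $13,885.58 = $9,088.57

$9,088.57


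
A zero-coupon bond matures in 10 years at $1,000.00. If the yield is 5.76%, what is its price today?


Formula: Price = FV / (1 + r)^n
Substituting: Price = $1,000.00 / (1 + 0.0576)^10
Discount factor: (1.0576)^10 = 1.750711
Price = $1,000.00 / 1.750711 = $571.20

$571.20


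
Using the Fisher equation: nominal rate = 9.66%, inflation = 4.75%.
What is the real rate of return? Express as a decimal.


Formula: (1 + r_real) = (1 + r_nom) / (1 + inflation)
Substituting: (1 + r_real) = 1.0966 / 1.0475
(1 + r_real) = 1.046874
r_real = 1.046874 - 1 = 0.046874

0.046874


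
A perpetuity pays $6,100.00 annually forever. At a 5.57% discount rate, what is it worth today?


Formula: PV = C / r
Substituting: PV = $6,100.00 / 0.0557
PV = $109,515.26

$109,515.26


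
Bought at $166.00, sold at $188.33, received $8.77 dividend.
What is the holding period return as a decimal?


Formula: HPR = (P1 - P0 + D) / P0
Gain: $188.33 - $166.00 + $8.77 = $31.10
HPR = $31.10 / $166.00 = 0.1873

0.1873


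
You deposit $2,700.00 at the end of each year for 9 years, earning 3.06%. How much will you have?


Formula: FV = PMT * ((1+r)^n - 1) / r
Growth factor: (1 + 0.0306)^9 = 1.31163
Numerator: 1.31163 - 1 = 0.31163
FV = $2,700.00 * 0.31163 / 0.0306 = $27,496.74

$27,496.74


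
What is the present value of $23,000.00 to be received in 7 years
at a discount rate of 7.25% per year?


Formula: PV = FV / (1 + r)^n
Substituting: PV = $23,000.00 / (1 + 0.0725)^7
Discount factor: (1.0725)^7 = 1.632229
PV = $23,000.00 / 1.632229 = $14,091.16

$14,091.16


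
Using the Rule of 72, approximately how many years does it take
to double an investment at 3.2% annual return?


Formula: Years ≈ 72 / r
Substituting: Years ≈ 72 / 3.2
Years ≈ 22.5

22.5 years


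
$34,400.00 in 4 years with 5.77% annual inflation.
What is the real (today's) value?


Formula: Real value = nominal / (1 + inflation)^years
Price level: (1 + 0.0577)^4 = 1.251555
Real value = $34,400.00 / 1.251555 = $27,485.80

$27,485.80


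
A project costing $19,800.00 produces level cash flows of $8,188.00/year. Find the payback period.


Formula: Payback = investment / annual cash flow
Substituting: Payback = $19,800.00 / $8,188.00
Payback = 2.4182 years

2.4182 years


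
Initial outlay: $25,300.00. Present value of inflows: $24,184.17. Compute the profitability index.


Formula: PI = PV(cash flows) / initial investment
Substituting: PI = $24,184.17 / $25,300.00
PI = 0.9559

0.9559


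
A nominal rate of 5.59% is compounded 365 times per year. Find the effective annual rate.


Formula: EAR = (1 + r/m)^m - 1
Period rate: r/m = 0.0559 / 365 = 0.000153
Compounding: (1 + 0.000153)^365 = 1.057487
EAR = 1.057487 - 1 = 0.057487

0.057487


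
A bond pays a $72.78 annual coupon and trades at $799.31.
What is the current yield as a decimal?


Formula: Current yield = annual coupon / price
Substituting: CY = $72.78 / $799.31
CY = 0.091054

0.091054


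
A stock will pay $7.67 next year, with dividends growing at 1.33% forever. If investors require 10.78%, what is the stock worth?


Formula: P = D1 / (r - g)
Spread: r - g = 0.1078 - 0.0133 = 0.0945
Substituting: P = $7.67 / 0.0945
P = $81.16

$81.16


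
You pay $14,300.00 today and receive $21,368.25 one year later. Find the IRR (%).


Formula: IRR = C1/C0 - 1
Substituting: IRR = $21,368.25 / $14,300.00 - 1
Ratio: 1.494283 - 1 = 0.494283
IRR = 49.4283%

49.4283%


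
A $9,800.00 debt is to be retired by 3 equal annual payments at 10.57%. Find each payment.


Formula: PMT = PV * r / (1 - (1+r)^(-n))
Denominator: 1 - (1 + 0.1057)^(-3) = 0.260245
Numerator: $9,800.00 * 0.1057 = 1035.86
PMT = 1035.86 / 0.260245 = $3,980.33

$3,980.33


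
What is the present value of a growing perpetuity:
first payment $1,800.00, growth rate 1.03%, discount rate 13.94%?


Formula: PV = C / (r - g)
Spread: r - g = 0.1394 - 0.0103 = 0.1291
Substituting: PV = $1,800.00 / 0.1291
PV = $13,942.68

$13,942.68


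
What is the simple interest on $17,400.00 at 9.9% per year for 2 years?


Formula: I = P * r * t
Substituting: I = $17,400.00 * 0.099 * 2
Step: I = $17,400.00 * 0.198
I = $3,445.20

$3,445.20


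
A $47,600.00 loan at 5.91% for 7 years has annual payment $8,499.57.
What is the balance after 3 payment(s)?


Formula: Balance = PV*(1+r)^k - PMT*((1+r)^k - 1)/r
Growth: (1 + 0.0591)^3 = 1.187985
Accumulated factor: ((1+r)^k - 1)/r = 3.180793
Balance = $47,600.00 * 1.187985 - $8,499.57 * 3.180793
Balance = $29,512.71

$29,512.71


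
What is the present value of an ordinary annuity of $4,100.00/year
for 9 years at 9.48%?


Formula: PV = PMT * (1 - (1+r)^(-n)) / r
Discount factor: (1 + 0.0948)^(-9) = 0.442575
Bracket: 1 - 0.442575 = 0.557425
PV = $4,100.00 * 0.557425 / 0.0948 = $24,108.04

$24,108.04


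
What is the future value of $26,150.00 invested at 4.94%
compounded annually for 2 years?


Formula: FV = P * (1 + r)^n
Substituting: FV = $26,150.00 * (1 + 0.0494)^2
Growth factor: (1.0494)^2 = 1.10124
FV = $26,150.00 * 1.10124 = $28,797.44

$28,797.44


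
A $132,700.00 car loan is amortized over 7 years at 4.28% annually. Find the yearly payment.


Formula: PMT = PV * r / (1 - (1+r)^(-n))
Denominator: 1 - (1 + 0.0428)^(-7) = 0.254251
Numerator: $132,700.00 * 0.0428 = 5679.56
PMT = 5679.56 / 0.254251 = $22,338.42

$22,338.42


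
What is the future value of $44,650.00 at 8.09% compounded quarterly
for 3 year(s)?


Formula: FV = P * (1 + r/m)^(m*t)
Period rate: r/m = 0.0809 / 4 = 0.020225
Total periods: m*t = 4 * 3 = 12
Growth factor: (1 + 0.020225)^12 = 1.271603
FV = $44,650.00 * 1.271603 = $56,777.07

$56,777.07


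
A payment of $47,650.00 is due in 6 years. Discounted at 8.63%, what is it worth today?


Formula: PV = FV / (1 + r)^n
Substituting: PV = $47,650.00 / (1 + 0.0863)^6
Discount factor: (1.0863)^6 = 1.643231
PV = $47,650.00 / 1.643231 = $28,997.75

$28,997.75


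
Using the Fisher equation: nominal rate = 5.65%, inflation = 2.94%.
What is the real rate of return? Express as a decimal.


Formula: (1 + r_real) = (1 + r_nom) / (1 + inflation)
Substituting: (1 + r_real) = 1.0565 / 1.0294
(1 + r_real) = 1.026326
r_real = 1.026326 - 1 = 0.026326

0.026326


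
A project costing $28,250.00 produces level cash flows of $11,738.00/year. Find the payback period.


Formula: Payback = investment / annual cash flow
Substituting: Payback = $28,250.00 / $11,738.00
Payback = 2.4067 years

2.4067 years


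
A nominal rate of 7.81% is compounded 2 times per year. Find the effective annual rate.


Formula: EAR = (1 + r/m)^m - 1
Period rate: r/m = 0.0781 / 2 = 0.03905
Compounding: (1 + 0.03905)^2 = 1.079625
EAR = 1.079625 - 1 = 0.079625

0.079625


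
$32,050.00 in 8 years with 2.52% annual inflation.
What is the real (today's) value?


Formula: Real value = nominal / (1 + inflation)^years
Price level: (1 + 0.0252)^8 = 1.220306
Real value = $32,050.00 / 1.220306 = $26,263.90

$26,263.90


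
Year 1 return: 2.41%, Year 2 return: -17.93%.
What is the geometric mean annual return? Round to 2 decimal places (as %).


Formula: Geometric mean = ((1+r1)*(1+r2))^(1/2) - 1
Product: (1 + 0.0241) * (1 + -0.1793) = 1.0241 * 0.8207 = 0.840479
Square root: 0.840479^0.5 = 0.916776
Geometric mean = 0.916776 - 1 = -0.083224
As percentage: -8.32%

-8.32%


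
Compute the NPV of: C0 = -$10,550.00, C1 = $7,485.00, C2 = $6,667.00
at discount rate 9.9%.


Formula: NPV = C0 + C1/(1+r) + C2/(1+r)^2
Discount C1: $7,485.00 / (1 + 0.099) = $6,810.74
Discount C2: $6,667.00 / (1 + 0.099)^2 = $5,519.95
NPV = -$10,550.00 + $6,810.74 + $5,519.95 = $1,780.69

$1,780.69


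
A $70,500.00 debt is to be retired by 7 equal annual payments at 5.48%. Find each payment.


Formula: PMT = PV * r / (1 - (1+r)^(-n))
Denominator: 1 - (1 + 0.0548)^(-7) = 0.31165
Numerator: $70,500.00 * 0.0548 = 3863.4
PMT = 3863.4 / 0.31165 = $12,396.59

$12,396.59


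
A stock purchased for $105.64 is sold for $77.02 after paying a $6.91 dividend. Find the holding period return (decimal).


Formula: HPR = (P1 - P0 + D) / P0
Gain: $77.02 - $105.64 + $6.91 = -$21.71
HPR = -$21.71 / $105.64 = -0.2055

-0.2055


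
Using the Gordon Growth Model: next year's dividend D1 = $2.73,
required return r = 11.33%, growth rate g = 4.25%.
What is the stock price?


Formula: P = D1 / (r - g)
Spread: r - g = 0.1133 - 0.0425 = 0.0708
Substituting: P = $2.73 / 0.0708
P = $38.56

$38.56


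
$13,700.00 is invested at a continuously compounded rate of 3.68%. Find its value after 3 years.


Formula: FV = P * e^(r*t)
Exponent: r*t = 0.0368 * 3 = 0.1104
e^(0.1104) = 1.116725
FV = $13,700.00 * 1.116725 = $15,299.13

$15,299.13


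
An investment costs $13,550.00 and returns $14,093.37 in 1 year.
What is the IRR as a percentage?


Formula: IRR = C1/C0 - 1
Substituting: IRR = $14,093.37 / $13,550.00 - 1
Ratio: 1.040101 - 1 = 0.040101
IRR = 4.0101%

4.0101%


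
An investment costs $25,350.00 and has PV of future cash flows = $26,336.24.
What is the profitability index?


Formula: PI = PV(cash flows) / initial investment
Substituting: PI = $26,336.24 / $25,350.00
PI = 1.0389

1.0389


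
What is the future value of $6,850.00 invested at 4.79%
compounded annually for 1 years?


Formula: FV = P * (1 + r)^n
Substituting: FV = $6,850.00 * (1 + 0.0479)^1
Growth factor: (1.0479)^1 = 1.0479
FV = $6,850.00 * 1.0479 = $7,178.12

$7,178.12


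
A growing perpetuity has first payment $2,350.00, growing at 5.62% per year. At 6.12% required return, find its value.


Formula: PV = C / (r - g)
Spread: r - g = 0.0612 - 0.0562 = 0.005
Substituting: PV = $2,350.00 / 0.005
PV = $470,000.00

$470,000.00


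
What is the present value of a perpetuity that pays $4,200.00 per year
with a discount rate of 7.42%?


Formula: PV = C / r
Substituting: PV = $4,200.00 / 0.0742
PV = $56,603.77

$56,603.77


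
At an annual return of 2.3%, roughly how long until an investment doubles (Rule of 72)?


Formula: Years ≈ 72 / r
Substituting: Years ≈ 72 / 2.3
Years ≈ 31.3

31.3 years


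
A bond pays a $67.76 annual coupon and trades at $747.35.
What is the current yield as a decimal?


Formula: Current yield = annual coupon / price
Substituting: CY = $67.76 / $747.35
CY = 0.090667

0.090667


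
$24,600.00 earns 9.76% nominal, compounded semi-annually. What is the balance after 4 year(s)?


Formula: FV = P * (1 + r/m)^(m*t)
Period rate: r/m = 0.0976 / 2 = 0.0488
Total periods: m*t = 2 * 4 = 8
Growth factor: (1 + 0.0488)^8 = 1.464001
FV = $24,600.00 * 1.464001 = $36,014.43

$36,014.43


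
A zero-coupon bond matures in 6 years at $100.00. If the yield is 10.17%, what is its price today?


Formula: Price = FV / (1 + r)^n
Substituting: Price = $100.00 / (1 + 0.1017)^6
Discount factor: (1.1017)^6 = 1.788052
Price = $100.00 / 1.788052 = $55.93

$55.93


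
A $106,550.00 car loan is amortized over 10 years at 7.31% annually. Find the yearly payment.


Formula: PMT = PV * r / (1 - (1+r)^(-n))
Denominator: 1 - (1 + 0.0731)^(-10) = 0.506147
Numerator: $106,550.00 * 0.0731 = 7788.805
PMT = 7788.805 / 0.506147 = $15,388.44

$15,388.44


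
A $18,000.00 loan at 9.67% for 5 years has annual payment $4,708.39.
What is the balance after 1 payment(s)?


Formula: Balance = PV*(1+r)^k - PMT*((1+r)^k - 1)/r
Growth: (1 + 0.0967)^1 = 1.0967
Accumulated factor: ((1+r)^k - 1)/r = 1.0
Balance = $18,000.00 * 1.0967 - $4,708.39 * 1.0
Balance = $15,032.21

$15,032.21


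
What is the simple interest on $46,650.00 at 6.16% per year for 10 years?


Formula: I = P * r * t
Substituting: I = $46,650.00 * 0.0616 * 10
Step: I = $46,650.00 * 0.616
I = $28,736.40

$28,736.40


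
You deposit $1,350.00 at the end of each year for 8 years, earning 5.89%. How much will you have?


Formula: FV = PMT * ((1+r)^n - 1) / r
Growth factor: (1 + 0.0589)^8 = 1.580664
Numerator: 1.580664 - 1 = 0.580664
FV = $1,350.00 * 0.580664 / 0.0589 = $13,308.94

$13,308.94


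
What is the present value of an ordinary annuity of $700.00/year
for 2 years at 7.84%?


Formula: PV = PMT * (1 - (1+r)^(-n)) / r
Discount factor: (1 + 0.0784)^(-2) = 0.859885
Bracket: 1 - 0.859885 = 0.140115
PV = $700.00 * 0.140115 / 0.0784 = $1,251.03

$1,251.03


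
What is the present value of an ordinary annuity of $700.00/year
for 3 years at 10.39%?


Formula: PV = PMT * (1 - (1+r)^(-n)) / r
Discount factor: (1 + 0.1039)^(-3) = 0.74338
Bracket: 1 - 0.74338 = 0.25662
PV = $700.00 * 0.25662 / 0.1039 = $1,728.91

$1,728.91


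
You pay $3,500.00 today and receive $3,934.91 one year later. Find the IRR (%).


Formula: IRR = C1/C0 - 1
Substituting: IRR = $3,934.91 / $3,500.00 - 1
Ratio: 1.12426 - 1 = 0.12426
IRR = 12.426%

12.426%


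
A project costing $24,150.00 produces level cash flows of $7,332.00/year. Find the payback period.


Formula: Payback = investment / annual cash flow
Substituting: Payback = $24,150.00 / $7,332.00
Payback = 3.2938 years

3.2938 years
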